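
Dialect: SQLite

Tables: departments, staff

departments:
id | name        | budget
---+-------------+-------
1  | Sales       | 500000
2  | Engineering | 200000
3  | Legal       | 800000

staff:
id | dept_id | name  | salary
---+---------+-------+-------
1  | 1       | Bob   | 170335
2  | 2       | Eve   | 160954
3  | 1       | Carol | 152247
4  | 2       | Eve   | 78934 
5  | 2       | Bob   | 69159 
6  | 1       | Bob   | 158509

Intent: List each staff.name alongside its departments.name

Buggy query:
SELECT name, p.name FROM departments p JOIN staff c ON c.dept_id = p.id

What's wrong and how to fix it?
Bug: Both tables have a 'name' column; the unqualified reference is ambiguous

Fix: Prefix ambiguous columns with the table alias

Corrected query:
SELECT c.name, p.name FROM departments p JOIN staff c ON c.dept_id = p.id

Result:
name  | name       
------+------------
Bob   | Sales      
Eve   | Engineering
Carol | Sales      
Eve   | Engineering
Bob   | Engineering
Bob   | Sales      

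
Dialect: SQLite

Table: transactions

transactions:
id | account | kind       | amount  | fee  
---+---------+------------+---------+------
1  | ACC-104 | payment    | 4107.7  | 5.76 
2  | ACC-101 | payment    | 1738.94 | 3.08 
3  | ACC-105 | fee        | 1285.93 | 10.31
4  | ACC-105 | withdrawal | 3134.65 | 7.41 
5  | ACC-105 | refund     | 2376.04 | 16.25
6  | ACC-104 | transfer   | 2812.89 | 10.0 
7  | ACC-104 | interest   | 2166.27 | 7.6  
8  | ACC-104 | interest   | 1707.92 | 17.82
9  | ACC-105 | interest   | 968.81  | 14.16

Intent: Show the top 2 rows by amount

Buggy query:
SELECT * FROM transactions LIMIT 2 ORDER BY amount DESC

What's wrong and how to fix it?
Bug: ORDER BY cannot follow LIMIT; LIMIT is the final clause

Fix: Sort with ORDER BY, then apply LIMIT

Corrected query:
SELECT * FROM transactions ORDER BY amount DESC LIMIT 2

Result:
id | account | kind       | amount  | fee 
---+---------+------------+---------+-----
1  | ACC-104 | payment    | 4107.7  | 5.76
4  | ACC-105 | withdrawal | 3134.65 | 7.41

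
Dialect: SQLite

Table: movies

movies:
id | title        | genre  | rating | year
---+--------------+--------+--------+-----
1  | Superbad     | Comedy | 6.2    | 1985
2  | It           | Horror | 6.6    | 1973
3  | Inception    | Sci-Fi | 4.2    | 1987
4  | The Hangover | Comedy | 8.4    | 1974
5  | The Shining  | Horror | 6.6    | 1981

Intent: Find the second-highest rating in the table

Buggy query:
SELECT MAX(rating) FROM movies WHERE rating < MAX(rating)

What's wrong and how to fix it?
Bug: MAX(rating) on the right of the comparison is an aggregate-in-WHERE error

Fix: Put the inner MAX in a scalar subquery

Corrected query:
SELECT MAX(rating) FROM movies WHERE rating < (SELECT MAX(rating) FROM movies)

Result:
MAX(rating)
-----------
6.6        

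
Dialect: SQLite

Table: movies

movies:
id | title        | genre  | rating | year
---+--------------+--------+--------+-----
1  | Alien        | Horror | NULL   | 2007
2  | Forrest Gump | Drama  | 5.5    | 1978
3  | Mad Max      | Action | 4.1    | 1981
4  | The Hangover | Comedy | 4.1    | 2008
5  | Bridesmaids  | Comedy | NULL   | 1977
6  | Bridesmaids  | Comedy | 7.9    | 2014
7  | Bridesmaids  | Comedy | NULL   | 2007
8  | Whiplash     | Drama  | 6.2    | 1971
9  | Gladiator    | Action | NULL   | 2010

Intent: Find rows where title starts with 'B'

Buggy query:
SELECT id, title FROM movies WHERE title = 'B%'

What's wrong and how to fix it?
Bug: '=' compares the literal string including the % character; pattern matching needs LIKE

Fix: Replace '=' with LIKE so 'B%' is treated as a pattern

Corrected query:
SELECT id, title FROM movies WHERE title LIKE 'B%'

Result:
id | title      
---+------------
5  | Bridesmaids
6  | Bridesmaids
7  | Bridesmaids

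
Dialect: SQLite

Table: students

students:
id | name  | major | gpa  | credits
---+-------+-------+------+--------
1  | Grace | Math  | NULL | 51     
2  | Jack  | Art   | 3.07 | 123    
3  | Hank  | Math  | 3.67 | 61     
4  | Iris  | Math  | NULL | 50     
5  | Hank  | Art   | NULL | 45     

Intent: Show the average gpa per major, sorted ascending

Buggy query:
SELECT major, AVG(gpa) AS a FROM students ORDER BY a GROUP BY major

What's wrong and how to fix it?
Bug: ORDER BY appears before GROUP BY; SQL clause order requires GROUP BY first

Fix: Reorder: SELECT … FROM … GROUP BY … ORDER BY …

Corrected query:
SELECT major, AVG(gpa) AS a FROM students GROUP BY major ORDER BY a

Result:
major | a   
------+-----
Art   | 3.07
Math  | 3.67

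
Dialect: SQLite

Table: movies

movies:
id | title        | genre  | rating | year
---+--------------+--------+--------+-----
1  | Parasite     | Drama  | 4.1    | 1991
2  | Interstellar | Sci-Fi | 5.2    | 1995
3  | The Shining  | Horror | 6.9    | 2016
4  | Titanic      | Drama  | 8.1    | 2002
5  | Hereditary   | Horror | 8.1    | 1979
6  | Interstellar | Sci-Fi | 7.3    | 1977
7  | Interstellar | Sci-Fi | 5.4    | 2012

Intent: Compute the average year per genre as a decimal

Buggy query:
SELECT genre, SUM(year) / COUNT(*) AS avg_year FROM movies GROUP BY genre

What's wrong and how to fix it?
Bug: Both operands are integers, so '/' performs integer division and truncates

Fix: Cast one side to REAL so the division keeps the fractional part

Corrected query:
SELECT genre, SUM(year) * 1.0 / COUNT(*) AS avg_year FROM movies GROUP BY genre

Result:
genre  | avg_year   
-------+------------
Drama  | 1996.5     
Horror | 1997.5     
Sci-Fi | 1994.666667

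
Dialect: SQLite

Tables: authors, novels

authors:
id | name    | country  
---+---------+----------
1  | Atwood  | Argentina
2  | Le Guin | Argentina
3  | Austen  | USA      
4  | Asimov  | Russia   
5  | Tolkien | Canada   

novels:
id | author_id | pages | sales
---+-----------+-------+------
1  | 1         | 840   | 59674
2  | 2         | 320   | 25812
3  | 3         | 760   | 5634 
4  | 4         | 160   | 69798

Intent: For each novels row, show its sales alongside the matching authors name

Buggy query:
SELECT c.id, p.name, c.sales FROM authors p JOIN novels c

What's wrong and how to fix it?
Bug: JOIN with no ON clause produces a cartesian product; every novels row pairs with every authors row

Fix: Specify the join condition linking the foreign key to the parent id

Corrected query:
SELECT c.id, p.name, c.sales FROM authors p JOIN novels c ON c.author_id = p.id

Result:
id | name    | sales
---+---------+------
1  | Atwood  | 59674
2  | Le Guin | 25812
3  | Austen  | 5634 
4  | Asimov  | 69798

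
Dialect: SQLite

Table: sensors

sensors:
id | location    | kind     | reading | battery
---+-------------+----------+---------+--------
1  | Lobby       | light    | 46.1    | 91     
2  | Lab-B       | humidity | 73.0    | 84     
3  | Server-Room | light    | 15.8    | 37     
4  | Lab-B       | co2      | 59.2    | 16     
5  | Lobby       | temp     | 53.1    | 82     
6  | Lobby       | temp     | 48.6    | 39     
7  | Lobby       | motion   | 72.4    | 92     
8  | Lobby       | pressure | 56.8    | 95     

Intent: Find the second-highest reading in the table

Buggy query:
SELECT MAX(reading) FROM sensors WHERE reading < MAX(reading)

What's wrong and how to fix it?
Bug: The inner MAX is an aggregate inside WHERE, which is not allowed

Fix: Put the inner MAX in a scalar subquery

Corrected query:
SELECT MAX(reading) FROM sensors WHERE reading < (SELECT MAX(reading) FROM sensors)

Result:
MAX(reading)
------------
72.4        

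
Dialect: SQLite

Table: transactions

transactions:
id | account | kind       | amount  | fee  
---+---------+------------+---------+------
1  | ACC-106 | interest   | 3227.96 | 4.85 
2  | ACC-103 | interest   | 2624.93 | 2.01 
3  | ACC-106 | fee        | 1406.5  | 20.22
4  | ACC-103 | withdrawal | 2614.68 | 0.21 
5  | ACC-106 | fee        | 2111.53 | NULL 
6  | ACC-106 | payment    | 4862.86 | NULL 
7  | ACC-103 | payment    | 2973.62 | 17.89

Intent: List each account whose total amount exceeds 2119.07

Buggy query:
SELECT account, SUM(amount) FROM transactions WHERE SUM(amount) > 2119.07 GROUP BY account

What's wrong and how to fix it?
Bug: WHERE runs before GROUP BY, so aggregates aren't available there

Fix: Use HAVING (which filters groups after aggregation) instead of WHERE

Corrected query:
SELECT account, SUM(amount) FROM transactions GROUP BY account HAVING SUM(amount) > 2119.07

Result:
account | SUM(amount)
--------+------------
ACC-103 | 8213.23    
ACC-106 | 11608.85   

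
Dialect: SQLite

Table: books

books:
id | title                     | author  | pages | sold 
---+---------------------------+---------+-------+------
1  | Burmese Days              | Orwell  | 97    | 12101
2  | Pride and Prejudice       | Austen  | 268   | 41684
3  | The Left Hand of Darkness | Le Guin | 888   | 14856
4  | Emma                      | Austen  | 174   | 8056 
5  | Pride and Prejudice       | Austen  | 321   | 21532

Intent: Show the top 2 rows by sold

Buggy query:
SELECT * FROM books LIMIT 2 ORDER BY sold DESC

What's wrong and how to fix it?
Bug: LIMIT must come after ORDER BY

Fix: Sort with ORDER BY, then apply LIMIT

Corrected query:
SELECT * FROM books ORDER BY sold DESC LIMIT 2

Result:
id | title               | author | pages | sold 
---+---------------------+--------+-------+------
2  | Pride and Prejudice | Austen | 268   | 41684
5  | Pride and Prejudice | Austen | 321   | 21532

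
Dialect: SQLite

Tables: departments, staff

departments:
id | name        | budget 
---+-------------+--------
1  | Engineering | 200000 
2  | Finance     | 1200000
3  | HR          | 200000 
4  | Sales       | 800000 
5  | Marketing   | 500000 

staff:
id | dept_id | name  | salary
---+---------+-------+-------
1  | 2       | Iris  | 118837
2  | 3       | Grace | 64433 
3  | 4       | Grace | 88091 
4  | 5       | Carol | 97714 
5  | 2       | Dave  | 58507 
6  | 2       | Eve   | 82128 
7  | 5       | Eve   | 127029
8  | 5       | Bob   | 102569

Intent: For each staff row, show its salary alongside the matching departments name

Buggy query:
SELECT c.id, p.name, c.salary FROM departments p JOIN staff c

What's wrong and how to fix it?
Bug: JOIN with no ON clause produces a cartesian product; every staff row pairs with every departments row

Fix: Add ON c.dept_id = p.id to the JOIN

Corrected query:
SELECT c.id, p.name, c.salary FROM departments p JOIN staff c ON c.dept_id = p.id

Result:
id | name      | salary
---+-----------+-------
1  | Finance   | 118837
2  | HR        | 64433 
3  | Sales     | 88091 
4  | Marketing | 97714 
5  | Finance   | 58507 
6  | Finance   | 82128 
7  | Marketing | 127029
8  | Marketing | 102569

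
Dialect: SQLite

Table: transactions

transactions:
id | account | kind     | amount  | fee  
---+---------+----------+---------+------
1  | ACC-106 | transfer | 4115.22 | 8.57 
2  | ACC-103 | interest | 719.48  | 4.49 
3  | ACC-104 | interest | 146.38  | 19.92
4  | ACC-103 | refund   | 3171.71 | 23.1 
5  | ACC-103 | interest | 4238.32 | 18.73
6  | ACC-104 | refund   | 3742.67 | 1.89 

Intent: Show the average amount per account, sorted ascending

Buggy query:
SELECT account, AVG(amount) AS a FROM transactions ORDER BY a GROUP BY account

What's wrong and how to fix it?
Bug: ORDER BY appears before GROUP BY; SQL clause order requires GROUP BY first

Fix: Reorder: SELECT … FROM … GROUP BY … ORDER BY …

Corrected query:
SELECT account, AVG(amount) AS a FROM transactions GROUP BY account ORDER BY a

Result:
account | a          
--------+------------
ACC-104 | 1944.525   
ACC-103 | 2709.836667
ACC-106 | 4115.22    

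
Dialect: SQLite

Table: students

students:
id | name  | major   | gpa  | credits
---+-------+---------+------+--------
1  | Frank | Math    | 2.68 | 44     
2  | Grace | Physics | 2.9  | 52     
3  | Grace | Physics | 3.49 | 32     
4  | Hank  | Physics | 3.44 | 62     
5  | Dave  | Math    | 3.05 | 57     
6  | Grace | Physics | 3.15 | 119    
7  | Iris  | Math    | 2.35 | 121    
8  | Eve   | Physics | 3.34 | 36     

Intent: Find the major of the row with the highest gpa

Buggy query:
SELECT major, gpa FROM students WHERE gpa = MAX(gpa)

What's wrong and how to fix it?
Bug: MAX(gpa) is an aggregate and cannot be used directly in WHERE

Fix: Use a subquery: WHERE gpa = (SELECT MAX(gpa) FROM students)

Corrected query:
SELECT major, gpa FROM students WHERE gpa = (SELECT MAX(gpa) FROM students)

Result:
major   | gpa 
--------+-----
Physics | 3.49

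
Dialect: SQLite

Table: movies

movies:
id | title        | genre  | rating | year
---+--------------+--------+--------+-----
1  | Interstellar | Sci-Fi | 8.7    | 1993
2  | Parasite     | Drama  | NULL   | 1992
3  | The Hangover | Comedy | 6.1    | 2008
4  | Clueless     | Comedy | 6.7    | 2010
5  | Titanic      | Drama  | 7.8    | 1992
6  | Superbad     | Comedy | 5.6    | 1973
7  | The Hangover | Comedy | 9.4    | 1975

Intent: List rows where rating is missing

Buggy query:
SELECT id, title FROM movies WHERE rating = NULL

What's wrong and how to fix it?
Bug: Comparing to NULL with '=' never matches; NULL = NULL is unknown, not true

Fix: Replace '= NULL' with 'IS NULL'

Corrected query:
SELECT id, title FROM movies WHERE rating IS NULL

Result:
id | title   
---+---------
2  | Parasite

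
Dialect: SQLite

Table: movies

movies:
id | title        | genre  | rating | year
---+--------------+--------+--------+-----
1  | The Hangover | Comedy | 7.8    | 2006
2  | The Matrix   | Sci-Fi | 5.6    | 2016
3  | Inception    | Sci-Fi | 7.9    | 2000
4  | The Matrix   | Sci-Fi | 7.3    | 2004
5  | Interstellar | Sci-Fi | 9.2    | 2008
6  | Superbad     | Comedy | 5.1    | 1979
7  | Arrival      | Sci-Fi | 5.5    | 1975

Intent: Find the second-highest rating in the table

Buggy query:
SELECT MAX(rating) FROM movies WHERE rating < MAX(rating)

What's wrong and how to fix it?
Bug: MAX(rating) on the right of the comparison is an aggregate-in-WHERE error

Fix: Compute the overall MAX in a subquery, then take MAX of rows below it

Corrected query:
SELECT MAX(rating) FROM movies WHERE rating < (SELECT MAX(rating) FROM movies)

Result:
MAX(rating)
-----------
7.9        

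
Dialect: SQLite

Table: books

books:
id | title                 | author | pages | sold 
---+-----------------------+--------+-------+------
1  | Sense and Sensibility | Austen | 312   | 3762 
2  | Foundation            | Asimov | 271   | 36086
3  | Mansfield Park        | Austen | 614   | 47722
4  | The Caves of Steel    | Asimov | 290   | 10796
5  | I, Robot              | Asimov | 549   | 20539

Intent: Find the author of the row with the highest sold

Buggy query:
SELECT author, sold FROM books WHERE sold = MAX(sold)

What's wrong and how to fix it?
Bug: WHERE is evaluated per row; an aggregate over the whole table isn't defined there

Fix: Wrap MAX in a scalar subquery so WHERE compares against a single value

Corrected query:
SELECT author, sold FROM books WHERE sold = (SELECT MAX(sold) FROM books)

Result:
author | sold 
-------+------
Austen | 47722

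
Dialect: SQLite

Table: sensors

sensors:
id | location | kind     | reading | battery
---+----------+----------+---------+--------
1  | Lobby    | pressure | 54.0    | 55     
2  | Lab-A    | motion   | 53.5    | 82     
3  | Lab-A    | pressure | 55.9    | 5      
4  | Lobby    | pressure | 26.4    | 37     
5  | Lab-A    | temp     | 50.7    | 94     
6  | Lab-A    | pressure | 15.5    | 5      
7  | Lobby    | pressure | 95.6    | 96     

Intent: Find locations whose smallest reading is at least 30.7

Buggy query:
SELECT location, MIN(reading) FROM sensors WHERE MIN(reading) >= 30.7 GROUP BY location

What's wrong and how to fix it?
Bug: Aggregates like MIN are computed per group after WHERE runs

Fix: Replace WHERE with HAVING after the GROUP BY

Corrected query:
SELECT location, MIN(reading) FROM sensors GROUP BY location HAVING MIN(reading) >= 30.7

Result:
(no rows)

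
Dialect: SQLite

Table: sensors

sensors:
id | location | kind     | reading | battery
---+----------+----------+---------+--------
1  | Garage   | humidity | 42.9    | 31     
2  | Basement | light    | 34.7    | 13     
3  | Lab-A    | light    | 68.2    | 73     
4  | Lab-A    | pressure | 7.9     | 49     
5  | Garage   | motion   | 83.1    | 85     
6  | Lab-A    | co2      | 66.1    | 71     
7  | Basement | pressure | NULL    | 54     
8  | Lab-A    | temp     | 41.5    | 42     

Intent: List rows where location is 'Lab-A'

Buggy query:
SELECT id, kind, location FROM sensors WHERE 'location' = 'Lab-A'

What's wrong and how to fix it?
Bug: 'location' in single quotes is a string literal, not the column; the comparison is literal-vs-literal and never true

Fix: Remove the quotes around the column name (or use double quotes for an identifier)

Corrected query:
SELECT id, kind, location FROM sensors WHERE location = 'Lab-A'

Result:
id | kind     | location
---+----------+---------
3  | light    | Lab-A   
4  | pressure | Lab-A   
6  | co2      | Lab-A   
8  | temp     | Lab-A   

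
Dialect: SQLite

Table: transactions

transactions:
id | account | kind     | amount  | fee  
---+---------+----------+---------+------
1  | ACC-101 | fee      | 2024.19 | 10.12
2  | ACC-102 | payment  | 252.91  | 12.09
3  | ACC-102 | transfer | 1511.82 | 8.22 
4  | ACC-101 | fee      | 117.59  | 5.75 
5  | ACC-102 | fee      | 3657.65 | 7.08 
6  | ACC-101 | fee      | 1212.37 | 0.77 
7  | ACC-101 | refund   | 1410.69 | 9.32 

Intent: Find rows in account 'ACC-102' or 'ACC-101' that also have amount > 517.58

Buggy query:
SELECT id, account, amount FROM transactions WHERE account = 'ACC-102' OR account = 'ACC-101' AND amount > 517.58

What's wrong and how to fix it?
Bug: Without parentheses, AND is evaluated before OR, so the amount filter only applies to the 'ACC-101' branch

Fix: Group the OR with parentheses (or use IN), then AND the threshold

Corrected query:
SELECT id, account, amount FROM transactions WHERE (account = 'ACC-102' OR account = 'ACC-101') AND amount > 517.58

Result:
id | account | amount 
---+---------+--------
1  | ACC-101 | 2024.19
3  | ACC-102 | 1511.82
5  | ACC-102 | 3657.65
6  | ACC-101 | 1212.37
7  | ACC-101 | 1410.69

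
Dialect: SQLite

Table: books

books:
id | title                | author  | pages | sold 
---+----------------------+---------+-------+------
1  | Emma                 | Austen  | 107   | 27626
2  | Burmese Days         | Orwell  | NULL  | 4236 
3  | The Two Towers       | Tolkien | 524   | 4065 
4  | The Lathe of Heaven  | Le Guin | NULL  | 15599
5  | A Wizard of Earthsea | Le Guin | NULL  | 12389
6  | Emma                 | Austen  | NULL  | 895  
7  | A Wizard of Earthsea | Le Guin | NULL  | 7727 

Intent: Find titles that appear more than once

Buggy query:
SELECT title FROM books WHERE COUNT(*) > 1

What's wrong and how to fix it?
Bug: COUNT(*) is an aggregate and cannot be used in WHERE

Fix: GROUP BY title, then filter groups with HAVING COUNT(*) > 1

Corrected query:
SELECT title FROM books GROUP BY title HAVING COUNT(*) > 1

Result:
title               
--------------------
A Wizard of Earthsea
Emma                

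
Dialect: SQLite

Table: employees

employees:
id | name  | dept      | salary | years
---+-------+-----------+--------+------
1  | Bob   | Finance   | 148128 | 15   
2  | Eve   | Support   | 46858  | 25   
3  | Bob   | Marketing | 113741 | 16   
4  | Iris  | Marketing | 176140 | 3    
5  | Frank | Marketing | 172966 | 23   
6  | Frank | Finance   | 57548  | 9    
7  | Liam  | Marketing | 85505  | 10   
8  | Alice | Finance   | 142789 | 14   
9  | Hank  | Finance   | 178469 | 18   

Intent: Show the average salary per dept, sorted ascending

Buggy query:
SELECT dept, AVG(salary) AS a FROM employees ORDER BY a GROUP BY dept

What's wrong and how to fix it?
Bug: GROUP BY must precede ORDER BY

Fix: Move ORDER BY to the end, after GROUP BY

Corrected query:
SELECT dept, AVG(salary) AS a FROM employees GROUP BY dept ORDER BY a

Result:
dept      | a       
----------+---------
Support   | 46858   
Finance   | 131733.5
Marketing | 137088  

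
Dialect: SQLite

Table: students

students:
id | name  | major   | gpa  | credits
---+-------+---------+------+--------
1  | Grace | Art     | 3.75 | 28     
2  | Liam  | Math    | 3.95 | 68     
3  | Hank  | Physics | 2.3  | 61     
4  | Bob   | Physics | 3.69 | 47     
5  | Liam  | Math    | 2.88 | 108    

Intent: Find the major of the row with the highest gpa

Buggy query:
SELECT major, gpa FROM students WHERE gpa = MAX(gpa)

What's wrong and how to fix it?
Bug: MAX(gpa) is an aggregate and cannot be used directly in WHERE

Fix: Wrap MAX in a scalar subquery so WHERE compares against a single value

Corrected query:
SELECT major, gpa FROM students WHERE gpa = (SELECT MAX(gpa) FROM students)

Result:
major | gpa 
------+-----
Math  | 3.95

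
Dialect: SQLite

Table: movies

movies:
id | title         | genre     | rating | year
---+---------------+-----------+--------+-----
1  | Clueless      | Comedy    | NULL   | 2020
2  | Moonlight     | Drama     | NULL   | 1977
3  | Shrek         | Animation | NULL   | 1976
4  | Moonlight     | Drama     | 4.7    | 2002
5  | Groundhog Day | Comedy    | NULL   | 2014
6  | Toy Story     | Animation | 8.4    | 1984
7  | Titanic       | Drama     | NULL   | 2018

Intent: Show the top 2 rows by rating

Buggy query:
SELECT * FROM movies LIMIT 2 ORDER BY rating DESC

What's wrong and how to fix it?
Bug: ORDER BY cannot follow LIMIT; LIMIT is the final clause

Fix: Swap the clauses: ORDER BY first, then LIMIT

Corrected query:
SELECT * FROM movies ORDER BY rating DESC LIMIT 2

Result:
id | title     | genre     | rating | year
---+-----------+-----------+--------+-----
6  | Toy Story | Animation | 8.4    | 1984
4  | Moonlight | Drama     | 4.7    | 2002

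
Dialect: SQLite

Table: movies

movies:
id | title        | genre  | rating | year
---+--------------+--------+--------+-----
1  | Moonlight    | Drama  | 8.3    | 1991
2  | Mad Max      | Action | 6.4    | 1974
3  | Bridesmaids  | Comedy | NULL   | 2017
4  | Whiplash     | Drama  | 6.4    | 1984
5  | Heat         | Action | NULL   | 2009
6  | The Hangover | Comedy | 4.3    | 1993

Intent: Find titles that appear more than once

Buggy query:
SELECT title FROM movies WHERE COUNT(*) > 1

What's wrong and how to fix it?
Bug: WHERE can't reference COUNT(*); aggregates are computed after WHERE

Fix: GROUP BY title, then filter groups with HAVING COUNT(*) > 1

Corrected query:
SELECT title FROM movies GROUP BY title HAVING COUNT(*) > 1

Result:
(no rows)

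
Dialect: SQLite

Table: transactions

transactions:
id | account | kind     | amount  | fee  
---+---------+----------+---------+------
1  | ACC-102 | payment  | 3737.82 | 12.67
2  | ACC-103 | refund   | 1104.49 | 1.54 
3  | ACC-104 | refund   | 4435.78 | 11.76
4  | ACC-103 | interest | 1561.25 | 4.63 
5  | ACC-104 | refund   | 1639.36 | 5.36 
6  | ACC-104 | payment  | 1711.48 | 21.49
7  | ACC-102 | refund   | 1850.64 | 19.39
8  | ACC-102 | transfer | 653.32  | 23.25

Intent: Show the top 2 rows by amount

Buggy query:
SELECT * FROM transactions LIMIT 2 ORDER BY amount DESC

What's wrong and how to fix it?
Bug: ORDER BY cannot follow LIMIT; LIMIT is the final clause

Fix: Sort with ORDER BY, then apply LIMIT

Corrected query:
SELECT * FROM transactions ORDER BY amount DESC LIMIT 2

Result:
id | account | kind    | amount  | fee  
---+---------+---------+---------+------
3  | ACC-104 | refund  | 4435.78 | 11.76
1  | ACC-102 | payment | 3737.82 | 12.67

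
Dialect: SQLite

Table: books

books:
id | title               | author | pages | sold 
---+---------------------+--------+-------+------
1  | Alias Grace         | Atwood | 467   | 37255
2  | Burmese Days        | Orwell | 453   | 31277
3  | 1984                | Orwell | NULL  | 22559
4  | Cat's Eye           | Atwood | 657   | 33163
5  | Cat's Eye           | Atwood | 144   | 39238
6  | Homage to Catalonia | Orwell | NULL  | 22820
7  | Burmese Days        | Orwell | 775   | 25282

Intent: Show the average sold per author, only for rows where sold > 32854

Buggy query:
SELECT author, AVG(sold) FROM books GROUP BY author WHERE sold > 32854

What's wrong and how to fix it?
Bug: Row-level WHERE must come before GROUP BY in the clause order

Fix: Move the WHERE clause before GROUP BY

Corrected query:
SELECT author, AVG(sold) FROM books WHERE sold > 32854 GROUP BY author

Result:
author | AVG(sold)
-------+----------
Atwood | 36552    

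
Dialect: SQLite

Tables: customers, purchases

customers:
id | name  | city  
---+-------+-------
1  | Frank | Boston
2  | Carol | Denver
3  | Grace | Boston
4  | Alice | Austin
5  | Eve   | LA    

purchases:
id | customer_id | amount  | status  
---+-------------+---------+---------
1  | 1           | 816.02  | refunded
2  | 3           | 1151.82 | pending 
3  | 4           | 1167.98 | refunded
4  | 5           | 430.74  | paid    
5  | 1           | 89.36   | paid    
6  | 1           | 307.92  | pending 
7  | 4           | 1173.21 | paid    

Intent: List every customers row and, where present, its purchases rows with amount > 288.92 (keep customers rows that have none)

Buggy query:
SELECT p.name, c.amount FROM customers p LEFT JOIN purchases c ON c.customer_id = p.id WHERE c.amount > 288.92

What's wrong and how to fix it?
Bug: A WHERE condition on the right-hand table after LEFT JOIN drops unmatched parents

Fix: Put 'c.amount > 288.92' in the JOIN's ON clause instead of WHERE

Corrected query:
SELECT p.name, c.amount FROM customers p LEFT JOIN purchases c ON c.customer_id = p.id AND c.amount > 288.92

Result:
name  | amount 
------+--------
Frank | 307.92 
Frank | 816.02 
Carol | NULL   
Grace | 1151.82
Alice | 1167.98
Alice | 1173.21
Eve   | 430.74 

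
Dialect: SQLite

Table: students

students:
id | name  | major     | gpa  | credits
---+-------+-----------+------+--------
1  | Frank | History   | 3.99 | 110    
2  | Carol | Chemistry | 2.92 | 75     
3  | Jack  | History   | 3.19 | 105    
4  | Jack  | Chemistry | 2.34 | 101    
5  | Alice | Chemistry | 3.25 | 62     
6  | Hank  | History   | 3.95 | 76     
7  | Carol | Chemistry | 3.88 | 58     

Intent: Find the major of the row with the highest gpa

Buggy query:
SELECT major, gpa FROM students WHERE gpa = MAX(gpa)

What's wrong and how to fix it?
Bug: WHERE is evaluated per row; an aggregate over the whole table isn't defined there

Fix: Wrap MAX in a scalar subquery so WHERE compares against a single value

Corrected query:
SELECT major, gpa FROM students WHERE gpa = (SELECT MAX(gpa) FROM students)

Result:
major   | gpa 
--------+-----
History | 3.99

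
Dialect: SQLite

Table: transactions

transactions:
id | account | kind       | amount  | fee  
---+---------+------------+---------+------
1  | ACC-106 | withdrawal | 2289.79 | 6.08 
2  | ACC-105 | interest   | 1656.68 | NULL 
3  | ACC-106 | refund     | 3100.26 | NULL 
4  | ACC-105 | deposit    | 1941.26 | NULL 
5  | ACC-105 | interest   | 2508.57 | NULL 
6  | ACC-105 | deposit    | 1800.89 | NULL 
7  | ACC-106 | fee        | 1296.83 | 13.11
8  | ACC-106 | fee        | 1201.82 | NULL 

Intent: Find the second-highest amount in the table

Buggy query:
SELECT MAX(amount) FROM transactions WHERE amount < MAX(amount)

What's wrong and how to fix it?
Bug: The inner MAX is an aggregate inside WHERE, which is not allowed

Fix: Put the inner MAX in a scalar subquery

Corrected query:
SELECT MAX(amount) FROM transactions WHERE amount < (SELECT MAX(amount) FROM transactions)

Result:
MAX(amount)
-----------
2508.57    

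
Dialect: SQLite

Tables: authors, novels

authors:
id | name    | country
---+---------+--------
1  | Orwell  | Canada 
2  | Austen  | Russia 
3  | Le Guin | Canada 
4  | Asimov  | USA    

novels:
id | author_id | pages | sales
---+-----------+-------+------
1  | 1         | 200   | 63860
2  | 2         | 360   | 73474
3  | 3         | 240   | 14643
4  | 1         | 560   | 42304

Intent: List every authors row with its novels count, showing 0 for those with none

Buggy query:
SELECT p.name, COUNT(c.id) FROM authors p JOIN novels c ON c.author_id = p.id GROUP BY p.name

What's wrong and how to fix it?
Bug: An inner join excludes parents with zero children

Fix: Switch to LEFT JOIN to retain unmatched parent rows

Corrected query:
SELECT p.name, COUNT(c.id) FROM authors p LEFT JOIN novels c ON c.author_id = p.id GROUP BY p.name

Result:
name    | COUNT(c.id)
--------+------------
Asimov  | 0          
Austen  | 1          
Le Guin | 1          
Orwell  | 2          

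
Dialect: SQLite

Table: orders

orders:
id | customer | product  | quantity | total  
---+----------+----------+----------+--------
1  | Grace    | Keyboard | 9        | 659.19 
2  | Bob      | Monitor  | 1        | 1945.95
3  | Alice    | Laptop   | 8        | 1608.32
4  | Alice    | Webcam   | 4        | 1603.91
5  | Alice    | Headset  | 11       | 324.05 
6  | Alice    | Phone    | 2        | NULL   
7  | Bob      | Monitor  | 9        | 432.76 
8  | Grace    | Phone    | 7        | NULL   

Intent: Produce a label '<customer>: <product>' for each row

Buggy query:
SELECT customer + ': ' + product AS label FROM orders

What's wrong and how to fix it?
Bug: SQLite uses || for string concatenation; + coerces text to numbers (yielding 0)

Fix: Use the || operator for string concatenation

Corrected query:
SELECT customer || ': ' || product AS label FROM orders

Result:
label          
---------------
Grace: Keyboard
Bob: Monitor   
Alice: Laptop  
Alice: Webcam  
Alice: Headset 
Alice: Phone   
Bob: Monitor   
Grace: Phone   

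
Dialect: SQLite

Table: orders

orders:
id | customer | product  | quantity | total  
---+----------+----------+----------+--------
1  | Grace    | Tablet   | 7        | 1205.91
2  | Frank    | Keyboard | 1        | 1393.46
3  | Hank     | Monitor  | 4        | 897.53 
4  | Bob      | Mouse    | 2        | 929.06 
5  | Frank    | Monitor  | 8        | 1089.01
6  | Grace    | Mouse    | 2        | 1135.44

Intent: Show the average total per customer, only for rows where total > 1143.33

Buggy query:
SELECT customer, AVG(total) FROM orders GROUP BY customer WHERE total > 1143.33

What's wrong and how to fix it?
Bug: WHERE cannot follow GROUP BY

Fix: Place WHERE between FROM and GROUP BY

Corrected query:
SELECT customer, AVG(total) FROM orders WHERE total > 1143.33 GROUP BY customer

Result:
customer | AVG(total)
---------+-----------
Frank    | 1393.46   
Grace    | 1205.91   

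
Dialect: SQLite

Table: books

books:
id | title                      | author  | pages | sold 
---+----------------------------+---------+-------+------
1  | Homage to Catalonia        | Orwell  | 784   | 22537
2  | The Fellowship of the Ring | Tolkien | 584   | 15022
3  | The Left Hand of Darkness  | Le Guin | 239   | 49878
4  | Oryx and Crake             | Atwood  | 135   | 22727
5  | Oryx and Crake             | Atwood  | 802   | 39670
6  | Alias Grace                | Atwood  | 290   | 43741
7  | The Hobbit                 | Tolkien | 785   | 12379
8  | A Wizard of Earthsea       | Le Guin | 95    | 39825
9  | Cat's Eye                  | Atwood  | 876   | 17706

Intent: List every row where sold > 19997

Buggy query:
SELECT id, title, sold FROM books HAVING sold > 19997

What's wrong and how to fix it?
Bug: HAVING filters the output of aggregation, but this query has no GROUP BY and no aggregate functions, so SQLite rejects it (HAVING clause on a non-aggregate query); the condition here is per row

Fix: Replace HAVING with WHERE since the condition applies to individual rows

Corrected query:
SELECT id, title, sold FROM books WHERE sold > 19997

Result:
id | title                     | sold 
---+---------------------------+------
1  | Homage to Catalonia       | 22537
3  | The Left Hand of Darkness | 49878
4  | Oryx and Crake            | 22727
5  | Oryx and Crake            | 39670
6  | Alias Grace               | 43741
8  | A Wizard of Earthsea      | 39825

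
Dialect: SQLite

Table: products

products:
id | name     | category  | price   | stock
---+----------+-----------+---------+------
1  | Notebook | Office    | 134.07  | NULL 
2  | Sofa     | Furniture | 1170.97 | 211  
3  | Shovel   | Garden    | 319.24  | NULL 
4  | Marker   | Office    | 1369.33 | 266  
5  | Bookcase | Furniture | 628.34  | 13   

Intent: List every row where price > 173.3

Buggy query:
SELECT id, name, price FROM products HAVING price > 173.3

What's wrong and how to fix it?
Bug: HAVING filters the output of aggregation, but this query has no GROUP BY and no aggregate functions, so SQLite rejects it (HAVING clause on a non-aggregate query); the condition here is per row

Fix: Use WHERE for row-level filtering

Corrected query:
SELECT id, name, price FROM products WHERE price > 173.3

Result:
id | name     | price  
---+----------+--------
2  | Sofa     | 1170.97
3  | Shovel   | 319.24 
4  | Marker   | 1369.33
5  | Bookcase | 628.34 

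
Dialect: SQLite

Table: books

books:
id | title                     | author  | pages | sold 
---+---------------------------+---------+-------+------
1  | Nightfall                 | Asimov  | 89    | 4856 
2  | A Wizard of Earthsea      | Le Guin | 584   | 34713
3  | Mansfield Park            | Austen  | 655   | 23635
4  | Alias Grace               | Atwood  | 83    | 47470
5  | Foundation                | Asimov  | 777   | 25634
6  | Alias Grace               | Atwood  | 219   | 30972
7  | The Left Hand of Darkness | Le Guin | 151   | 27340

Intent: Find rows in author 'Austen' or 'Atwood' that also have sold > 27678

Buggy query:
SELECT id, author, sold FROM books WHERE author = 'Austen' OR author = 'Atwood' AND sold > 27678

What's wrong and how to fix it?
Bug: AND binds tighter than OR, so this parses as author = 'Austen' OR (author = 'Atwood' AND sold > 27678)

Fix: Group the OR with parentheses (or use IN), then AND the threshold

Corrected query:
SELECT id, author, sold FROM books WHERE (author = 'Austen' OR author = 'Atwood') AND sold > 27678

Result:
id | author | sold 
---+--------+------
4  | Atwood | 47470
6  | Atwood | 30972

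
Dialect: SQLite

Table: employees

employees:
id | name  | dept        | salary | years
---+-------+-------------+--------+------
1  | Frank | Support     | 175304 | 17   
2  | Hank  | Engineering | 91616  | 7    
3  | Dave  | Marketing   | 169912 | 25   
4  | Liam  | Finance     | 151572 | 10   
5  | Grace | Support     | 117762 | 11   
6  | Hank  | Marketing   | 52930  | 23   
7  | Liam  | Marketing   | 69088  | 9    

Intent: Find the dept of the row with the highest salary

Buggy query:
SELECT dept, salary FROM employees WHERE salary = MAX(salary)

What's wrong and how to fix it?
Bug: MAX(salary) is an aggregate and cannot be used directly in WHERE

Fix: Use a subquery: WHERE salary = (SELECT MAX(salary) FROM employees)

Corrected query:
SELECT dept, salary FROM employees WHERE salary = (SELECT MAX(salary) FROM employees)

Result:
dept    | salary
--------+-------
Support | 175304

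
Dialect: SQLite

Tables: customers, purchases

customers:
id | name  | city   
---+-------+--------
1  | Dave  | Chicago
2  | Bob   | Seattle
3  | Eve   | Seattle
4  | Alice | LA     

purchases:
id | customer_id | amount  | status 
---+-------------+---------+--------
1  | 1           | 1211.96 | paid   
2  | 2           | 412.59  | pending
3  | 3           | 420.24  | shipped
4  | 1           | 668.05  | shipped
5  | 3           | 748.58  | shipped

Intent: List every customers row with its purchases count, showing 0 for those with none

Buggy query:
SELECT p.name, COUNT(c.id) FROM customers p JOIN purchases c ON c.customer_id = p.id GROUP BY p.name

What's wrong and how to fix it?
Bug: An inner join excludes parents with zero children

Fix: Switch to LEFT JOIN to retain unmatched parent rows

Corrected query:
SELECT p.name, COUNT(c.id) FROM customers p LEFT JOIN purchases c ON c.customer_id = p.id GROUP BY p.name

Result:
name  | COUNT(c.id)
------+------------
Alice | 0          
Bob   | 1          
Dave  | 2          
Eve   | 2          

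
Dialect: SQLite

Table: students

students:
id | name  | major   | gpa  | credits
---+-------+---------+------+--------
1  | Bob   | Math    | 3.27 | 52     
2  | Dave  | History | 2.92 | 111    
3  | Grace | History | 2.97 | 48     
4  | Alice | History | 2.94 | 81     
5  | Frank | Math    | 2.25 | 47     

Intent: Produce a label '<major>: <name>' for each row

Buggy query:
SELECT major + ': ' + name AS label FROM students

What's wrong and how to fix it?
Bug: '+' is numeric addition; on text columns SQLite converts them to 0 instead of concatenating

Fix: Use the || operator for string concatenation

Corrected query:
SELECT major || ': ' || name AS label FROM students

Result:
label         
--------------
Math: Bob     
History: Dave 
History: Grace
History: Alice
Math: Frank   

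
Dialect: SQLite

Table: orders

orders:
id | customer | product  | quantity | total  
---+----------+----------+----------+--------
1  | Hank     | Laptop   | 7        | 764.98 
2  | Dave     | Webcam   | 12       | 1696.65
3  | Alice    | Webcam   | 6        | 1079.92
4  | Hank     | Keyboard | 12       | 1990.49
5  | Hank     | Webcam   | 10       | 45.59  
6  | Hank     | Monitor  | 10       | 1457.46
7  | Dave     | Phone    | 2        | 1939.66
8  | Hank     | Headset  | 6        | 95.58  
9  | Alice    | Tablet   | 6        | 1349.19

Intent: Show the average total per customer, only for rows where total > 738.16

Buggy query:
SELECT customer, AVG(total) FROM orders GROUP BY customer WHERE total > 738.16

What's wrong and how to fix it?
Bug: WHERE cannot follow GROUP BY

Fix: Move the WHERE clause before GROUP BY

Corrected query:
SELECT customer, AVG(total) FROM orders WHERE total > 738.16 GROUP BY customer

Result:
customer | AVG(total)
---------+-----------
Alice    | 1214.555  
Dave     | 1818.155  
Hank     | 1404.31   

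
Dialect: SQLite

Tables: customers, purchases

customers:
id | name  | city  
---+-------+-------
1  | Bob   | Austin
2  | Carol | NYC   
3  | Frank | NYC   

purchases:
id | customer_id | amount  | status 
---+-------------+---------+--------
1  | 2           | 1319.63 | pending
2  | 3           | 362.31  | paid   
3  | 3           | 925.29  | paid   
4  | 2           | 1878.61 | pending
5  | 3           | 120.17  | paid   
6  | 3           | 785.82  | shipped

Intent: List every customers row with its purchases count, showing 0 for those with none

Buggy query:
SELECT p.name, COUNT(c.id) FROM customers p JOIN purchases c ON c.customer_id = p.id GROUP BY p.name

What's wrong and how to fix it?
Bug: An inner join excludes parents with zero children

Fix: Use LEFT JOIN so parents without children still appear (COUNT(c.id) gives 0)

Corrected query:
SELECT p.name, COUNT(c.id) FROM customers p LEFT JOIN purchases c ON c.customer_id = p.id GROUP BY p.name

Result:
name  | COUNT(c.id)
------+------------
Bob   | 0          
Carol | 2          
Frank | 4          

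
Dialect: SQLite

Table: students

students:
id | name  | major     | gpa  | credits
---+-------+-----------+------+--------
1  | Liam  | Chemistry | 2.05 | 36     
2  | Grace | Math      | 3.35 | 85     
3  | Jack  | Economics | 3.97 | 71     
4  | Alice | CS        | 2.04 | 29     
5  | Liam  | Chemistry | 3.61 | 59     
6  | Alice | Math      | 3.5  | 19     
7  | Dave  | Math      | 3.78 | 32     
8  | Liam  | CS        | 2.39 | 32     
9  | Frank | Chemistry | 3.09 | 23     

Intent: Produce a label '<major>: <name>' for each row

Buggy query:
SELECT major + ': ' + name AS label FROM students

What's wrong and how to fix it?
Bug: SQLite uses || for string concatenation; + coerces text to numbers (yielding 0)

Fix: Use the || operator for string concatenation

Corrected query:
SELECT major || ': ' || name AS label FROM students

Result:
label           
----------------
Chemistry: Liam 
Math: Grace     
Economics: Jack 
CS: Alice       
Chemistry: Liam 
Math: Alice     
Math: Dave      
CS: Liam        
Chemistry: Frank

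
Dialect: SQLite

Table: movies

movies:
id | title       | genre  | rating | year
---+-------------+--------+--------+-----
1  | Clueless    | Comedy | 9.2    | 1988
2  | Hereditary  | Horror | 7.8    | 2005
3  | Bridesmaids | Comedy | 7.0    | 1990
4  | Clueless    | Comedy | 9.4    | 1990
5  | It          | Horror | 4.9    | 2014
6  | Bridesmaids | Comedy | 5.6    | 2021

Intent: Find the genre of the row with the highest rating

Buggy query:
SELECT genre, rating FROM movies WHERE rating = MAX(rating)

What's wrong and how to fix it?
Bug: WHERE is evaluated per row; an aggregate over the whole table isn't defined there

Fix: Use a subquery: WHERE rating = (SELECT MAX(rating) FROM movies)

Corrected query:
SELECT genre, rating FROM movies WHERE rating = (SELECT MAX(rating) FROM movies)

Result:
genre  | rating
-------+-------
Comedy | 9.4   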